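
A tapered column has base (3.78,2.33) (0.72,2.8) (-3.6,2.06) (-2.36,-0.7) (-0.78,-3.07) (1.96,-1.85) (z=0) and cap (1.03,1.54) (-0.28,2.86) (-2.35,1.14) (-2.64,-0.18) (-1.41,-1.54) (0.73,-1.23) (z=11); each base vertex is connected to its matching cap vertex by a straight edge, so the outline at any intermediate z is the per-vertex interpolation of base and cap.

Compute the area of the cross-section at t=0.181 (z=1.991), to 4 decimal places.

Area at t=0.181: 23.6304

Cross-section at t=0.181: each vertex is (1-t)·p0[i] + t·p1[i].
  v1: (1-0.181)·(3.78,2.33) + 0.181·(1.03,1.54) = (3.2822,2.1870)
  v2: (1-0.181)·(0.72,2.8) + 0.181·(-0.28,2.86) = (0.5390,2.8109)
  v3: (1-0.181)·(-3.6,2.06) + 0.181·(-2.35,1.14) = (-3.3737,1.8935)
  v4: (1-0.181)·(-2.36,-0.7) + 0.181·(-2.64,-0.18) = (-2.4107,-0.6059)
  v5: (1-0.181)·(-0.78,-3.07) + 0.181·(-1.41,-1.54) = (-0.8940,-2.7931)
  v6: (1-0.181)·(1.96,-1.85) + 0.181·(0.73,-1.23) = (1.7374,-1.7378)
Shoelace sum Σ(x_i·y_{i+1} − x_{i+1}·y_i):
  i=1: 3.2822·2.8109 − 0.5390·2.1870 = +8.0471 (running +8.0471)
  i=2: 0.5390·1.8935 − -3.3737·2.8109 = +10.5037 (running +18.5509)
  i=3: -3.3737·-0.6059 − -2.4107·1.8935 = +6.6087 (running +25.1595)
  i=4: -2.4107·-2.7931 − -0.8940·-0.6059 = +6.1915 (running +31.3511)
  i=5: -0.8940·-1.7378 − 1.7374·-2.7931 = +6.4062 (running +37.7573)
  i=6: 1.7374·2.1870 − 3.2822·-1.7378 = +9.5035 (running +47.2608)
Area = |Σ|/2 = |47.2608|/2 = 23.6304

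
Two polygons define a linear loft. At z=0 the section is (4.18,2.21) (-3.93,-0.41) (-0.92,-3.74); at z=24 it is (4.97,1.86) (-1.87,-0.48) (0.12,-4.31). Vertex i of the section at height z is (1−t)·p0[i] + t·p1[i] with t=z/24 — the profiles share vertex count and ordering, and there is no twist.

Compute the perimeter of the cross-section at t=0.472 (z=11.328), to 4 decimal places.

Perimeter at t=0.472: 20.1236

Cross-section at t=0.472: each vertex is (1-t)·p0[i] + t·p1[i].
  v1: (1-0.472)·(4.18,2.21) + 0.472·(4.97,1.86) = (4.5529,2.0448)
  v2: (1-0.472)·(-3.93,-0.41) + 0.472·(-1.87,-0.48) = (-2.9577,-0.4430)
  v3: (1-0.472)·(-0.92,-3.74) + 0.472·(0.12,-4.31) = (-0.4291,-4.0090)
Perimeter = Σ |v_{i+1} − v_i|:
  edge 1→2: √(-7.5106² + -2.4878²) = 7.9119 (running 7.9119)
  edge 2→3: √(2.5286² + -3.5660²) = 4.3715 (running 12.2834)
  edge 3→1: √(4.9820² + 6.0538²) = 7.8402 (running 20.1236)
Perimeter = 20.1236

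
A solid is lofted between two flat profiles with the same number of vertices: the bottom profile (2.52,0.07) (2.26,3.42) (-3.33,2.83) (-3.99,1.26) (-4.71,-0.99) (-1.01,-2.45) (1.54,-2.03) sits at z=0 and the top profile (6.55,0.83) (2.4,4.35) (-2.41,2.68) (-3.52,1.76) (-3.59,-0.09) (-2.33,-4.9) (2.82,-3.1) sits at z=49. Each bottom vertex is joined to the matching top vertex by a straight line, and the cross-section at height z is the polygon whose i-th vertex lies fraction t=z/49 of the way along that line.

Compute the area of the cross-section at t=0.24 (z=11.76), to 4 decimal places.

Area at t=0.24: 37.5428

Cross-section at t=0.24: each vertex is (1-t)·p0[i] + t·p1[i].
  v1: (1-0.24)·(2.52,0.07) + 0.24·(6.55,0.83) = (3.4872,0.2524)
  v2: (1-0.24)·(2.26,3.42) + 0.24·(2.4,4.35) = (2.2936,3.6432)
  v3: (1-0.24)·(-3.33,2.83) + 0.24·(-2.41,2.68) = (-3.1092,2.7940)
  v4: (1-0.24)·(-3.99,1.26) + 0.24·(-3.52,1.76) = (-3.8772,1.3800)
  v5: (1-0.24)·(-4.71,-0.99) + 0.24·(-3.59,-0.09) = (-4.4412,-0.7740)
  v6: (1-0.24)·(-1.01,-2.45) + 0.24·(-2.33,-4.9) = (-1.3268,-3.0380)
  v7: (1-0.24)·(1.54,-2.03) + 0.24·(2.82,-3.1) = (1.8472,-2.2868)
Shoelace sum Σ(x_i·y_{i+1} − x_{i+1}·y_i):
  i=1: 3.4872·3.6432 − 2.2936·0.2524 = +12.1257 (running +12.1257)
  i=2: 2.2936·2.7940 − -3.1092·3.6432 = +17.7358 (running +29.8614)
  i=3: -3.1092·1.3800 − -3.8772·2.7940 = +6.5422 (running +36.4036)
  i=4: -3.8772·-0.7740 − -4.4412·1.3800 = +9.1298 (running +45.5334)
  i=5: -4.4412·-3.0380 − -1.3268·-0.7740 = +12.4654 (running +57.9989)
  i=6: -1.3268·-2.2868 − 1.8472·-3.0380 = +8.6459 (running +66.6448)
  i=7: 1.8472·0.2524 − 3.4872·-2.2868 = +8.4408 (running +75.0855)
Area = |Σ|/2 = |75.0855|/2 = 37.5428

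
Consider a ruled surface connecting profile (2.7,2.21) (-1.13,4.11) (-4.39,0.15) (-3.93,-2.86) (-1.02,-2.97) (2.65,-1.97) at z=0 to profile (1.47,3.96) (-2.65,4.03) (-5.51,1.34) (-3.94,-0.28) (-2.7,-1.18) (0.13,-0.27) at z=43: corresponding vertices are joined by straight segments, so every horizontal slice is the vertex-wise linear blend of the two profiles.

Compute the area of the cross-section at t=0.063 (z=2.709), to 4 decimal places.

Area at t=0.063: 36.3177

Cross-section at t=0.063: each vertex is (1-t)·p0[i] + t·p1[i].
  v1: (1-0.063)·(2.7,2.21) + 0.063·(1.47,3.96) = (2.6225,2.3203)
  v2: (1-0.063)·(-1.13,4.11) + 0.063·(-2.65,4.03) = (-1.2258,4.1050)
  v3: (1-0.063)·(-4.39,0.15) + 0.063·(-5.51,1.34) = (-4.4606,0.2250)
  v4: (1-0.063)·(-3.93,-2.86) + 0.063·(-3.94,-0.28) = (-3.9306,-2.6975)
  v5: (1-0.063)·(-1.02,-2.97) + 0.063·(-2.7,-1.18) = (-1.1258,-2.8572)
  v6: (1-0.063)·(2.65,-1.97) + 0.063·(0.13,-0.27) = (2.4912,-1.8629)
Shoelace sum Σ(x_i·y_{i+1} − x_{i+1}·y_i):
  i=1: 2.6225·4.1050 − -1.2258·2.3203 = +13.6094 (running +13.6094)
  i=2: -1.2258·0.2250 − -4.4606·4.1050 = +18.0347 (running +31.6440)
  i=3: -4.4606·-2.6975 − -3.9306·0.2250 = +12.9165 (running +44.5605)
  i=4: -3.9306·-2.8572 − -1.1258·-2.6975 = +8.1938 (running +52.7543)
  i=5: -1.1258·-1.8629 − 2.4912·-2.8572 = +9.2154 (running +61.9697)
  i=6: 2.4912·2.3203 − 2.6225·-1.8629 = +10.6658 (running +72.6354)
Area = |Σ|/2 = |72.6354|/2 = 36.3177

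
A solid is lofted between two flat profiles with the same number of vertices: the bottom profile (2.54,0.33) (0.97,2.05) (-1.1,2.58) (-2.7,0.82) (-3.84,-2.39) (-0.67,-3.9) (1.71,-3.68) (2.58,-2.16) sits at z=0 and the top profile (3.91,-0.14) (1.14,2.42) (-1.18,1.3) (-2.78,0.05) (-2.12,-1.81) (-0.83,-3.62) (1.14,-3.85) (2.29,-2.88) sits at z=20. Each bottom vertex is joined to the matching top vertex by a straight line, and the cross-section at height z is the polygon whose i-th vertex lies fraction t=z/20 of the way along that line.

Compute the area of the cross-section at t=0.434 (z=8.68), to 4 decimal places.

Cross-section at t=0.434: each vertex is (1-t)·p0[i] + t·p1[i].
  v1: (1-0.434)·(2.54,0.33) + 0.434·(3.91,-0.14) = (3.1346,0.1260)
  v2: (1-0.434)·(0.97,2.05) + 0.434·(1.14,2.42) = (1.0438,2.2106)
  v3: (1-0.434)·(-1.1,2.58) + 0.434·(-1.18,1.3) = (-1.1347,2.0245)
  v4: (1-0.434)·(-2.7,0.82) + 0.434·(-2.78,0.05) = (-2.7347,0.4858)
  v5: (1-0.434)·(-3.84,-2.39) + 0.434·(-2.12,-1.81) = (-3.0935,-2.1383)
  v6: (1-0.434)·(-0.67,-3.9) + 0.434·(-0.83,-3.62) = (-0.7394,-3.7785)
  v7: (1-0.434)·(1.71,-3.68) + 0.434·(1.14,-3.85) = (1.4626,-3.7538)
  v8: (1-0.434)·(2.58,-2.16) + 0.434·(2.29,-2.88) = (2.4541,-2.4725)
Shoelace sum Σ(x_i·y_{i+1} − x_{i+1}·y_i):
  i=1: 3.1346·2.2106 − 1.0438·0.1260 = +6.7977 (running +6.7977)
  i=2: 1.0438·2.0245 − -1.1347·2.2106 = +4.6215 (running +11.4192)
  i=3: -1.1347·0.4858 − -2.7347·2.0245 = +4.9851 (running +16.4043)
  i=4: -2.7347·-2.1383 − -3.0935·0.4858 = +7.3505 (running +23.7548)
  i=5: -3.0935·-3.7785 − -0.7394·-2.1383 = +10.1077 (running +33.8625)
  i=6: -0.7394·-3.7538 − 1.4626·-3.7785 = +8.3022 (running +42.1647)
  i=7: 1.4626·-2.4725 − 2.4541·-3.7538 = +5.5960 (running +47.7607)
  i=8: 2.4541·0.1260 − 3.1346·-2.4725 = +8.0595 (running +55.8201)
Area = |Σ|/2 = |55.8201|/2 = 27.9101

Area at t=0.434: 27.9101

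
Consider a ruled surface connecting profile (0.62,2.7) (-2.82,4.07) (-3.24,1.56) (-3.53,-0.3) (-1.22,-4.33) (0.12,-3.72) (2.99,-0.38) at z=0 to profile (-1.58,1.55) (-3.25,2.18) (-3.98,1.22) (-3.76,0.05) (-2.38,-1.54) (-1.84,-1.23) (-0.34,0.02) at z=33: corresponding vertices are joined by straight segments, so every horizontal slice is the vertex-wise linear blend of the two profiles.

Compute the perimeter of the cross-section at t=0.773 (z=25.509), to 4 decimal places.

Perimeter at t=0.773: 13.4087

Cross-section at t=0.773: each vertex is (1-t)·p0[i] + t·p1[i].
  v1: (1-0.773)·(0.62,2.7) + 0.773·(-1.58,1.55) = (-1.0806,1.8111)
  v2: (1-0.773)·(-2.82,4.07) + 0.773·(-3.25,2.18) = (-3.1524,2.6090)
  v3: (1-0.773)·(-3.24,1.56) + 0.773·(-3.98,1.22) = (-3.8120,1.2972)
  v4: (1-0.773)·(-3.53,-0.3) + 0.773·(-3.76,0.05) = (-3.7078,-0.0294)
  v5: (1-0.773)·(-1.22,-4.33) + 0.773·(-2.38,-1.54) = (-2.1167,-2.1733)
  v6: (1-0.773)·(0.12,-3.72) + 0.773·(-1.84,-1.23) = (-1.3951,-1.7952)
  v7: (1-0.773)·(2.99,-0.38) + 0.773·(-0.34,0.02) = (0.4159,-0.0708)
Perimeter = Σ |v_{i+1} − v_i|:
  edge 1→2: √(-2.0718² + 0.7980²) = 2.2202 (running 2.2202)
  edge 2→3: √(-0.6596² + -1.3119²) = 1.4684 (running 3.6885)
  edge 3→4: √(0.1042² + -1.3266²) = 1.3307 (running 5.0192)
  edge 4→5: √(1.5911² + -2.1439²) = 2.6698 (running 7.6890)
  edge 5→6: √(0.7216² + 0.3781²) = 0.8147 (running 8.5037)
  edge 6→7: √(1.8110² + 1.7244²) = 2.5007 (running 11.0044)
  edge 7→1: √(-1.4965² + 1.8819²) = 2.4044 (running 13.4087)
Perimeter = 13.4087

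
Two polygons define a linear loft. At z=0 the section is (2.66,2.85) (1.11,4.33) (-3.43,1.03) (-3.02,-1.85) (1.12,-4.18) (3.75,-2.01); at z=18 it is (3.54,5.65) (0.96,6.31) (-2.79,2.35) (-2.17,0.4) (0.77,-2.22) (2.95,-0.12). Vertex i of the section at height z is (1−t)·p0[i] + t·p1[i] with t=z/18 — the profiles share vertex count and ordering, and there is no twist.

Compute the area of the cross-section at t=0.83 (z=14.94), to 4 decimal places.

Cross-section at t=0.83: each vertex is (1-t)·p0[i] + t·p1[i].
  v1: (1-0.83)·(2.66,2.85) + 0.83·(3.54,5.65) = (3.3904,5.1740)
  v2: (1-0.83)·(1.11,4.33) + 0.83·(0.96,6.31) = (0.9855,5.9734)
  v3: (1-0.83)·(-3.43,1.03) + 0.83·(-2.79,2.35) = (-2.8988,2.1256)
  v4: (1-0.83)·(-3.02,-1.85) + 0.83·(-2.17,0.4) = (-2.3145,0.0175)
  v5: (1-0.83)·(1.12,-4.18) + 0.83·(0.77,-2.22) = (0.8295,-2.5532)
  v6: (1-0.83)·(3.75,-2.01) + 0.83·(2.95,-0.12) = (3.0860,-0.4413)
Shoelace sum Σ(x_i·y_{i+1} − x_{i+1}·y_i):
  i=1: 3.3904·5.9734 − 0.9855·5.1740 = +15.1532 (running +15.1532)
  i=2: 0.9855·2.1256 − -2.8988·5.9734 = +19.4105 (running +34.5637)
  i=3: -2.8988·0.0175 − -2.3145·2.1256 = +4.8690 (running +39.4327)
  i=4: -2.3145·-2.5532 − 0.8295·0.0175 = +5.8949 (running +45.3275)
  i=5: 0.8295·-0.4413 − 3.0860·-2.5532 = +7.5131 (running +52.8407)
  i=6: 3.0860·5.1740 − 3.3904·-0.4413 = +17.4631 (running +70.3038)
Area = |Σ|/2 = |70.3038|/2 = 35.1519

Area at t=0.83: 35.1519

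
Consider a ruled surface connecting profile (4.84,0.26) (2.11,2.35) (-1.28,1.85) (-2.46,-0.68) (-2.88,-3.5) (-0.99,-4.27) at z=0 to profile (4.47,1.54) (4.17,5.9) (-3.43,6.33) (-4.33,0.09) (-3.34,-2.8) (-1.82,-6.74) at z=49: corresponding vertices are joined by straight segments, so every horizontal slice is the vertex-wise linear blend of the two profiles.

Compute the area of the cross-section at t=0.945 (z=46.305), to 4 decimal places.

Cross-section at t=0.945: each vertex is (1-t)·p0[i] + t·p1[i].
  v1: (1-0.945)·(4.84,0.26) + 0.945·(4.47,1.54) = (4.4904,1.4696)
  v2: (1-0.945)·(2.11,2.35) + 0.945·(4.17,5.9) = (4.0567,5.7047)
  v3: (1-0.945)·(-1.28,1.85) + 0.945·(-3.43,6.33) = (-3.3118,6.0836)
  v4: (1-0.945)·(-2.46,-0.68) + 0.945·(-4.33,0.09) = (-4.2271,0.0476)
  v5: (1-0.945)·(-2.88,-3.5) + 0.945·(-3.34,-2.8) = (-3.3147,-2.8385)
  v6: (1-0.945)·(-0.99,-4.27) + 0.945·(-1.82,-6.74) = (-1.7744,-6.6041)
Shoelace sum Σ(x_i·y_{i+1} − x_{i+1}·y_i):
  i=1: 4.4904·5.7047 − 4.0567·1.4696 = +19.6546 (running +19.6546)
  i=2: 4.0567·6.0836 − -3.3118·5.7047 = +43.5720 (running +63.2266)
  i=3: -3.3118·0.0476 − -4.2271·6.0836 = +25.5585 (running +88.7851)
  i=4: -4.2271·-2.8385 − -3.3147·0.0476 = +12.1567 (running +100.9418)
  i=5: -3.3147·-6.6041 − -1.7744·-2.8385 = +16.8543 (running +117.7961)
  i=6: -1.7744·1.4696 − 4.4904·-6.6041 = +27.0474 (running +144.8435)
Area = |Σ|/2 = |144.8435|/2 = 72.4217

Area at t=0.945: 72.4217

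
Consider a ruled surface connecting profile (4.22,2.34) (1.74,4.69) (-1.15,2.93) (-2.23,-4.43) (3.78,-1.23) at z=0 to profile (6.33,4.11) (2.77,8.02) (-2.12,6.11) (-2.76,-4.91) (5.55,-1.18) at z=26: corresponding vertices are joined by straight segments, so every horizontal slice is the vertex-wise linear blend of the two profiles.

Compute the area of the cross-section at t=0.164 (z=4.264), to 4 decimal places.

Area at t=0.164: 41.8485

Cross-section at t=0.164: each vertex is (1-t)·p0[i] + t·p1[i].
  v1: (1-0.164)·(4.22,2.34) + 0.164·(6.33,4.11) = (4.5660,2.6303)
  v2: (1-0.164)·(1.74,4.69) + 0.164·(2.77,8.02) = (1.9089,5.2361)
  v3: (1-0.164)·(-1.15,2.93) + 0.164·(-2.12,6.11) = (-1.3091,3.4515)
  v4: (1-0.164)·(-2.23,-4.43) + 0.164·(-2.76,-4.91) = (-2.3169,-4.5087)
  v5: (1-0.164)·(3.78,-1.23) + 0.164·(5.55,-1.18) = (4.0703,-1.2218)
Shoelace sum Σ(x_i·y_{i+1} − x_{i+1}·y_i):
  i=1: 4.5660·5.2361 − 1.9089·2.6303 = +18.8873 (running +18.8873)
  i=2: 1.9089·3.4515 − -1.3091·5.2361 = +13.4432 (running +32.3305)
  i=3: -1.3091·-4.5087 − -2.3169·3.4515 = +13.8992 (running +46.2297)
  i=4: -2.3169·-1.2218 − 4.0703·-4.5087 = +21.1826 (running +67.4123)
  i=5: 4.0703·2.6303 − 4.5660·-1.2218 = +16.2848 (running +83.6970)
Area = |Σ|/2 = |83.6970|/2 = 41.8485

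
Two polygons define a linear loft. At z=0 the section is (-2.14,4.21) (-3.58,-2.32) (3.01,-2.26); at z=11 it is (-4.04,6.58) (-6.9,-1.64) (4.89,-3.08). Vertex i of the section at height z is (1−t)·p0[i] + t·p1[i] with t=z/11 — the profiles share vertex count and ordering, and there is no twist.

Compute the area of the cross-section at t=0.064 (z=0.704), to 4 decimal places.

Area at t=0.064: 23.0049

Cross-section at t=0.064: each vertex is (1-t)·p0[i] + t·p1[i].
  v1: (1-0.064)·(-2.14,4.21) + 0.064·(-4.04,6.58) = (-2.2616,4.3617)
  v2: (1-0.064)·(-3.58,-2.32) + 0.064·(-6.9,-1.64) = (-3.7925,-2.2765)
  v3: (1-0.064)·(3.01,-2.26) + 0.064·(4.89,-3.08) = (3.1303,-2.3125)
Shoelace sum Σ(x_i·y_{i+1} − x_{i+1}·y_i):
  i=1: -2.2616·-2.2765 − -3.7925·4.3617 = +21.6901 (running +21.6901)
  i=2: -3.7925·-2.3125 − 3.1303·-2.2765 = +15.8961 (running +37.5862)
  i=3: 3.1303·4.3617 − -2.2616·-2.3125 = +8.4235 (running +46.0098)
Area = |Σ|/2 = |46.0098|/2 = 23.0049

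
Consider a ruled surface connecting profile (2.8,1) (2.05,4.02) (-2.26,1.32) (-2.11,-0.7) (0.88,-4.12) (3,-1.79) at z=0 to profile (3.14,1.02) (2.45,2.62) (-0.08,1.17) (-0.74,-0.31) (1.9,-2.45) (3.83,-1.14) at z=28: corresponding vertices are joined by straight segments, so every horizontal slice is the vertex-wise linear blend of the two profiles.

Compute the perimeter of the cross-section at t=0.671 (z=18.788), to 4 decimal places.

Cross-section at t=0.671: each vertex is (1-t)·p0[i] + t·p1[i].
  v1: (1-0.671)·(2.8,1) + 0.671·(3.14,1.02) = (3.0281,1.0134)
  v2: (1-0.671)·(2.05,4.02) + 0.671·(2.45,2.62) = (2.3184,3.0806)
  v3: (1-0.671)·(-2.26,1.32) + 0.671·(-0.08,1.17) = (-0.7972,1.2193)
  v4: (1-0.671)·(-2.11,-0.7) + 0.671·(-0.74,-0.31) = (-1.1907,-0.4383)
  v5: (1-0.671)·(0.88,-4.12) + 0.671·(1.9,-2.45) = (1.5644,-2.9994)
  v6: (1-0.671)·(3,-1.79) + 0.671·(3.83,-1.14) = (3.5569,-1.3538)
Perimeter = Σ |v_{i+1} − v_i|:
  edge 1→2: √(-0.7097² + 2.0672²) = 2.1856 (running 2.1856)
  edge 2→3: √(-3.1156² + -1.8612²) = 3.6292 (running 5.8149)
  edge 3→4: √(-0.3935² + -1.6577²) = 1.7037 (running 7.5186)
  edge 4→5: √(2.7551² + -2.5611²) = 3.7617 (running 11.2803)
  edge 5→6: √(1.9925² + 1.6456²) = 2.5842 (running 13.8644)
  edge 6→1: √(-0.5288² + 2.3673²) = 2.4256 (running 16.2901)
Perimeter = 16.2901

Perimeter at t=0.671: 16.2901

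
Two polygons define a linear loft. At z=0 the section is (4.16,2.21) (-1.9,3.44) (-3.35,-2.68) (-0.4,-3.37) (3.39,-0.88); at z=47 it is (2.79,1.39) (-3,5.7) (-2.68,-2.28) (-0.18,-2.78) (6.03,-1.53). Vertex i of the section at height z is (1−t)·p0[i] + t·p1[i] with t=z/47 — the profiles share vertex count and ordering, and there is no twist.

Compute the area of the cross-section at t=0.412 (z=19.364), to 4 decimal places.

Cross-section at t=0.412: each vertex is (1-t)·p0[i] + t·p1[i].
  v1: (1-0.412)·(4.16,2.21) + 0.412·(2.79,1.39) = (3.5956,1.8722)
  v2: (1-0.412)·(-1.9,3.44) + 0.412·(-3,5.7) = (-2.3532,4.3711)
  v3: (1-0.412)·(-3.35,-2.68) + 0.412·(-2.68,-2.28) = (-3.0740,-2.5152)
  v4: (1-0.412)·(-0.4,-3.37) + 0.412·(-0.18,-2.78) = (-0.3094,-3.1269)
  v5: (1-0.412)·(3.39,-0.88) + 0.412·(6.03,-1.53) = (4.4777,-1.1478)
Shoelace sum Σ(x_i·y_{i+1} − x_{i+1}·y_i):
  i=1: 3.5956·4.3711 − -2.3532·1.8722 = +20.1222 (running +20.1222)
  i=2: -2.3532·-2.5152 − -3.0740·4.3711 = +19.3554 (running +39.4776)
  i=3: -3.0740·-3.1269 − -0.3094·-2.5152 = +8.8339 (running +48.3115)
  i=4: -0.3094·-1.1478 − 4.4777·-3.1269 = +14.3564 (running +62.6680)
  i=5: 4.4777·1.8722 − 3.5956·-1.1478 = +12.5099 (running +75.1779)
Area = |Σ|/2 = |75.1779|/2 = 37.5889

Area at t=0.412: 37.5889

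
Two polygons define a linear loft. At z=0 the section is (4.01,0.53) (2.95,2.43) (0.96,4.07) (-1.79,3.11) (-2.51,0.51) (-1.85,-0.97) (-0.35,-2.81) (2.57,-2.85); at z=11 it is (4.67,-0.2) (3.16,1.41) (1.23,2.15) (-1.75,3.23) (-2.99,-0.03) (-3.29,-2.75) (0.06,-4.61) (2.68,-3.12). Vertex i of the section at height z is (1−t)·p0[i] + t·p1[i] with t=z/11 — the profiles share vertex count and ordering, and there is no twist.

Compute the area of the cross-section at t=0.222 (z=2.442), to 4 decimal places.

Area at t=0.222: 33.5444

Cross-section at t=0.222: each vertex is (1-t)·p0[i] + t·p1[i].
  v1: (1-0.222)·(4.01,0.53) + 0.222·(4.67,-0.2) = (4.1565,0.3679)
  v2: (1-0.222)·(2.95,2.43) + 0.222·(3.16,1.41) = (2.9966,2.2036)
  v3: (1-0.222)·(0.96,4.07) + 0.222·(1.23,2.15) = (1.0199,3.6438)
  v4: (1-0.222)·(-1.79,3.11) + 0.222·(-1.75,3.23) = (-1.7811,3.1366)
  v5: (1-0.222)·(-2.51,0.51) + 0.222·(-2.99,-0.03) = (-2.6166,0.3901)
  v6: (1-0.222)·(-1.85,-0.97) + 0.222·(-3.29,-2.75) = (-2.1697,-1.3652)
  v7: (1-0.222)·(-0.35,-2.81) + 0.222·(0.06,-4.61) = (-0.2590,-3.2096)
  v8: (1-0.222)·(2.57,-2.85) + 0.222·(2.68,-3.12) = (2.5944,-2.9099)
Shoelace sum Σ(x_i·y_{i+1} − x_{i+1}·y_i):
  i=1: 4.1565·2.2036 − 2.9966·0.3679 = +8.0566 (running +8.0566)
  i=2: 2.9966·3.6438 − 1.0199·2.2036 = +8.6715 (running +16.7280)
  i=3: 1.0199·3.1366 − -1.7811·3.6438 = +9.6892 (running +26.4172)
  i=4: -1.7811·0.3901 − -2.6166·3.1366 = +7.5124 (running +33.9295)
  i=5: -2.6166·-1.3652 − -2.1697·0.3901 = +4.4185 (running +38.3480)
  i=6: -2.1697·-3.2096 − -0.2590·-1.3652 = +6.6103 (running +44.9583)
  i=7: -0.2590·-2.9099 − 2.5944·-3.2096 = +9.0807 (running +54.0389)
  i=8: 2.5944·0.3679 − 4.1565·-2.9099 = +13.0498 (running +67.0887)
Area = |Σ|/2 = |67.0887|/2 = 33.5444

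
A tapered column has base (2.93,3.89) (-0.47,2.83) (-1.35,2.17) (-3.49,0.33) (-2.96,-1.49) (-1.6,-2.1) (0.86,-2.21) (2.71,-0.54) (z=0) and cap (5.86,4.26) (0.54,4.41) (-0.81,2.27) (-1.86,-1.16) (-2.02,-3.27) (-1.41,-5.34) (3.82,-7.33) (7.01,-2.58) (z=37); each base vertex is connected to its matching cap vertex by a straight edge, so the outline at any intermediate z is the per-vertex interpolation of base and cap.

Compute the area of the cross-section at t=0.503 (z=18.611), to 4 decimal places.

Area at t=0.503: 49.7773

Cross-section at t=0.503: each vertex is (1-t)·p0[i] + t·p1[i].
  v1: (1-0.503)·(2.93,3.89) + 0.503·(5.86,4.26) = (4.4038,4.0761)
  v2: (1-0.503)·(-0.47,2.83) + 0.503·(0.54,4.41) = (0.0380,3.6247)
  v3: (1-0.503)·(-1.35,2.17) + 0.503·(-0.81,2.27) = (-1.0784,2.2203)
  v4: (1-0.503)·(-3.49,0.33) + 0.503·(-1.86,-1.16) = (-2.6701,-0.4195)
  v5: (1-0.503)·(-2.96,-1.49) + 0.503·(-2.02,-3.27) = (-2.4872,-2.3853)
  v6: (1-0.503)·(-1.6,-2.1) + 0.503·(-1.41,-5.34) = (-1.5044,-3.7297)
  v7: (1-0.503)·(0.86,-2.21) + 0.503·(3.82,-7.33) = (2.3489,-4.7854)
  v8: (1-0.503)·(2.71,-0.54) + 0.503·(7.01,-2.58) = (4.8729,-1.5661)
Shoelace sum Σ(x_i·y_{i+1} − x_{i+1}·y_i):
  i=1: 4.4038·3.6247 − 0.0380·4.0761 = +15.8076 (running +15.8076)
  i=2: 0.0380·2.2203 − -1.0784·3.6247 = +3.9933 (running +19.8009)
  i=3: -1.0784·-0.4195 − -2.6701·2.2203 = +6.3808 (running +26.1817)
  i=4: -2.6701·-2.3853 − -2.4872·-0.4195 = +5.3258 (running +31.5075)
  i=5: -2.4872·-3.7297 − -1.5044·-2.3853 = +5.6879 (running +37.1954)
  i=6: -1.5044·-4.7854 − 2.3489·-3.7297 = +15.9599 (running +53.1553)
  i=7: 2.3489·-1.5661 − 4.8729·-4.7854 = +19.6400 (running +72.7952)
  i=8: 4.8729·4.0761 − 4.4038·-1.5661 = +26.7593 (running +99.5546)
Area = |Σ|/2 = |99.5546|/2 = 49.7773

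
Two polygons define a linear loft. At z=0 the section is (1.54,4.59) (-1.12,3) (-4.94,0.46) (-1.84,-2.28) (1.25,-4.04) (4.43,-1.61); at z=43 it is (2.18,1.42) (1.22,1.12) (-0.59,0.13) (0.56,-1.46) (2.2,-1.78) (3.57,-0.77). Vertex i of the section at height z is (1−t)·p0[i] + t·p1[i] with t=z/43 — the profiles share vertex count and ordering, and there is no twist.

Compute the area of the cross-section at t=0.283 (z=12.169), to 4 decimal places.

Cross-section at t=0.283: each vertex is (1-t)·p0[i] + t·p1[i].
  v1: (1-0.283)·(1.54,4.59) + 0.283·(2.18,1.42) = (1.7211,3.6929)
  v2: (1-0.283)·(-1.12,3) + 0.283·(1.22,1.12) = (-0.4578,2.4680)
  v3: (1-0.283)·(-4.94,0.46) + 0.283·(-0.59,0.13) = (-3.7090,0.3666)
  v4: (1-0.283)·(-1.84,-2.28) + 0.283·(0.56,-1.46) = (-1.1608,-2.0479)
  v5: (1-0.283)·(1.25,-4.04) + 0.283·(2.2,-1.78) = (1.5189,-3.4004)
  v6: (1-0.283)·(4.43,-1.61) + 0.283·(3.57,-0.77) = (4.1866,-1.3723)
Shoelace sum Σ(x_i·y_{i+1} − x_{i+1}·y_i):
  i=1: 1.7211·2.4680 − -0.4578·3.6929 = +5.9382 (running +5.9382)
  i=2: -0.4578·0.3666 − -3.7090·2.4680 = +8.9857 (running +14.9239)
  i=3: -3.7090·-2.0479 − -1.1608·0.3666 = +8.0213 (running +22.9452)
  i=4: -1.1608·-3.4004 − 1.5189·-2.0479 = +7.0577 (running +30.0029)
  i=5: 1.5189·-1.3723 − 4.1866·-3.4004 = +12.1520 (running +42.1549)
  i=6: 4.1866·3.6929 − 1.7211·-1.3723 = +17.8226 (running +59.9775)
Area = |Σ|/2 = |59.9775|/2 = 29.9887

Area at t=0.283: 29.9887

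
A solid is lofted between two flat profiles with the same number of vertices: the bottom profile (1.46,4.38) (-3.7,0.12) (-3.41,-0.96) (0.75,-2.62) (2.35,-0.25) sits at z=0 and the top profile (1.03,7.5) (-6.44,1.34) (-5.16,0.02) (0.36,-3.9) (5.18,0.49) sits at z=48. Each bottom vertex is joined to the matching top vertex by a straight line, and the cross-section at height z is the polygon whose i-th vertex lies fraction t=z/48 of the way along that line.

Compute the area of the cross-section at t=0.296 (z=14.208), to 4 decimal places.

Area at t=0.296: 34.0846

Cross-section at t=0.296: each vertex is (1-t)·p0[i] + t·p1[i].
  v1: (1-0.296)·(1.46,4.38) + 0.296·(1.03,7.5) = (1.3327,5.3035)
  v2: (1-0.296)·(-3.7,0.12) + 0.296·(-6.44,1.34) = (-4.5110,0.4811)
  v3: (1-0.296)·(-3.41,-0.96) + 0.296·(-5.16,0.02) = (-3.9280,-0.6699)
  v4: (1-0.296)·(0.75,-2.62) + 0.296·(0.36,-3.9) = (0.6346,-2.9989)
  v5: (1-0.296)·(2.35,-0.25) + 0.296·(5.18,0.49) = (3.1877,-0.0310)
Shoelace sum Σ(x_i·y_{i+1} − x_{i+1}·y_i):
  i=1: 1.3327·0.4811 − -4.5110·5.3035 = +24.5656 (running +24.5656)
  i=2: -4.5110·-0.6699 − -3.9280·0.4811 = +4.9119 (running +29.4775)
  i=3: -3.9280·-2.9989 − 0.6346·-0.6699 = +12.2047 (running +41.6822)
  i=4: 0.6346·-0.0310 − 3.1877·-2.9989 = +9.5398 (running +51.2220)
  i=5: 3.1877·5.3035 − 1.3327·-0.0310 = +16.9472 (running +68.1692)
Area = |Σ|/2 = |68.1692|/2 = 34.0846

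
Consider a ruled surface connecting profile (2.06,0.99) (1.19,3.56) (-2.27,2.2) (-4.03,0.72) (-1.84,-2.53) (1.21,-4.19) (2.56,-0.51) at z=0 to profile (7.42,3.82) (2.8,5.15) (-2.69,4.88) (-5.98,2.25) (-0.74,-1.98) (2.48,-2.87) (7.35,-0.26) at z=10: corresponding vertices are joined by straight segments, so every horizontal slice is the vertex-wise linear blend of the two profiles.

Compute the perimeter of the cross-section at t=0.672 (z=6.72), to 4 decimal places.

Perimeter at t=0.672: 29.3757

Cross-section at t=0.672: each vertex is (1-t)·p0[i] + t·p1[i].
  v1: (1-0.672)·(2.06,0.99) + 0.672·(7.42,3.82) = (5.6619,2.8918)
  v2: (1-0.672)·(1.19,3.56) + 0.672·(2.8,5.15) = (2.2719,4.6285)
  v3: (1-0.672)·(-2.27,2.2) + 0.672·(-2.69,4.88) = (-2.5522,4.0010)
  v4: (1-0.672)·(-4.03,0.72) + 0.672·(-5.98,2.25) = (-5.3404,1.7482)
  v5: (1-0.672)·(-1.84,-2.53) + 0.672·(-0.74,-1.98) = (-1.1008,-2.1604)
  v6: (1-0.672)·(1.21,-4.19) + 0.672·(2.48,-2.87) = (2.0634,-3.3030)
  v7: (1-0.672)·(2.56,-0.51) + 0.672·(7.35,-0.26) = (5.7789,-0.3420)
Perimeter = Σ |v_{i+1} − v_i|:
  edge 1→2: √(-3.3900² + 1.7367²) = 3.8090 (running 3.8090)
  edge 2→3: √(-4.8242² + -0.6275²) = 4.8648 (running 8.6738)
  edge 3→4: √(-2.7882² + -2.2528²) = 3.5845 (running 12.2583)
  edge 4→5: √(4.2396² + -3.9086²) = 5.7664 (running 18.0247)
  edge 5→6: √(3.1642² + -1.1426²) = 3.3642 (running 21.3889)
  edge 6→7: √(3.7154² + 2.9610²) = 4.7510 (running 26.1399)
  edge 7→1: √(-0.1170² + 3.2338²) = 3.2359 (running 29.3757)
Perimeter = 29.3757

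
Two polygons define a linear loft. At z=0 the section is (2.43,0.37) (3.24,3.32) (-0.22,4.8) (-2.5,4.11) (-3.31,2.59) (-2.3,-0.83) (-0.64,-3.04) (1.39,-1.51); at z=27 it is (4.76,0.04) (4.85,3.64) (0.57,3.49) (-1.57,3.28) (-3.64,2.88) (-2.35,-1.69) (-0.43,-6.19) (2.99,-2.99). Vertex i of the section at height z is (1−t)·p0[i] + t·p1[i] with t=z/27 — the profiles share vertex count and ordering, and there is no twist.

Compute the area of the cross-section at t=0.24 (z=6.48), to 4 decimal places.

Area at t=0.24: 37.2570

Cross-section at t=0.24: each vertex is (1-t)·p0[i] + t·p1[i].
  v1: (1-0.24)·(2.43,0.37) + 0.24·(4.76,0.04) = (2.9892,0.2908)
  v2: (1-0.24)·(3.24,3.32) + 0.24·(4.85,3.64) = (3.6264,3.3968)
  v3: (1-0.24)·(-0.22,4.8) + 0.24·(0.57,3.49) = (-0.0304,4.4856)
  v4: (1-0.24)·(-2.5,4.11) + 0.24·(-1.57,3.28) = (-2.2768,3.9108)
  v5: (1-0.24)·(-3.31,2.59) + 0.24·(-3.64,2.88) = (-3.3892,2.6596)
  v6: (1-0.24)·(-2.3,-0.83) + 0.24·(-2.35,-1.69) = (-2.3120,-1.0364)
  v7: (1-0.24)·(-0.64,-3.04) + 0.24·(-0.43,-6.19) = (-0.5896,-3.7960)
  v8: (1-0.24)·(1.39,-1.51) + 0.24·(2.99,-2.99) = (1.7740,-1.8652)
Shoelace sum Σ(x_i·y_{i+1} − x_{i+1}·y_i):
  i=1: 2.9892·3.3968 − 3.6264·0.2908 = +9.0992 (running +9.0992)
  i=2: 3.6264·4.4856 − -0.0304·3.3968 = +16.3698 (running +25.4690)
  i=3: -0.0304·3.9108 − -2.2768·4.4856 = +10.0939 (running +35.5629)
  i=4: -2.2768·2.6596 − -3.3892·3.9108 = +7.1991 (running +42.7620)
  i=5: -3.3892·-1.0364 − -2.3120·2.6596 = +9.6616 (running +52.4236)
  i=6: -2.3120·-3.7960 − -0.5896·-1.0364 = +8.1653 (running +60.5889)
  i=7: -0.5896·-1.8652 − 1.7740·-3.7960 = +7.8338 (running +68.4227)
  i=8: 1.7740·0.2908 − 2.9892·-1.8652 = +6.0913 (running +74.5140)
Area = |Σ|/2 = |74.5140|/2 = 37.2570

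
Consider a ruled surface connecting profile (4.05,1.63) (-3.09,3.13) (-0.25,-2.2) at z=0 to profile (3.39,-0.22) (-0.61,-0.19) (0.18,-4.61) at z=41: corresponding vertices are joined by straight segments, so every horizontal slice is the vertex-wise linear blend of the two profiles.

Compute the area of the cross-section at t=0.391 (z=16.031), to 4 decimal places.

Cross-section at t=0.391: each vertex is (1-t)·p0[i] + t·p1[i].
  v1: (1-0.391)·(4.05,1.63) + 0.391·(3.39,-0.22) = (3.7919,0.9066)
  v2: (1-0.391)·(-3.09,3.13) + 0.391·(-0.61,-0.19) = (-2.1203,1.8319)
  v3: (1-0.391)·(-0.25,-2.2) + 0.391·(0.18,-4.61) = (-0.0819,-3.1423)
Shoelace sum Σ(x_i·y_{i+1} − x_{i+1}·y_i):
  i=1: 3.7919·1.8319 − -2.1203·0.9066 = +8.8688 (running +8.8688)
  i=2: -2.1203·-3.1423 − -0.0819·1.8319 = +6.8127 (running +15.6814)
  i=3: -0.0819·0.9066 − 3.7919·-3.1423 = +11.8412 (running +27.5227)
Area = |Σ|/2 = |27.5227|/2 = 13.7613

Area at t=0.391: 13.7613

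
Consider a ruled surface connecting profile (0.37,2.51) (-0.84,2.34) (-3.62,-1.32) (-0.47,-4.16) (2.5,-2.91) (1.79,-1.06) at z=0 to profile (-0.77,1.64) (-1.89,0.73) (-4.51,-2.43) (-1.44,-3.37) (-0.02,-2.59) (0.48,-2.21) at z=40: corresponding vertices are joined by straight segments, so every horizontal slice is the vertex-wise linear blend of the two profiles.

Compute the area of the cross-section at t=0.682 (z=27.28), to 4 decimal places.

Cross-section at t=0.682: each vertex is (1-t)·p0[i] + t·p1[i].
  v1: (1-0.682)·(0.37,2.51) + 0.682·(-0.77,1.64) = (-0.4075,1.9167)
  v2: (1-0.682)·(-0.84,2.34) + 0.682·(-1.89,0.73) = (-1.5561,1.2420)
  v3: (1-0.682)·(-3.62,-1.32) + 0.682·(-4.51,-2.43) = (-4.2270,-2.0770)
  v4: (1-0.682)·(-0.47,-4.16) + 0.682·(-1.44,-3.37) = (-1.1315,-3.6212)
  v5: (1-0.682)·(2.5,-2.91) + 0.682·(-0.02,-2.59) = (0.7814,-2.6918)
  v6: (1-0.682)·(1.79,-1.06) + 0.682·(0.48,-2.21) = (0.8966,-1.8443)
Shoelace sum Σ(x_i·y_{i+1} − x_{i+1}·y_i):
  i=1: -0.4075·1.2420 − -1.5561·1.9167 = +2.4764 (running +2.4764)
  i=2: -1.5561·-2.0770 − -4.2270·1.2420 = +8.4819 (running +10.9583)
  i=3: -4.2270·-3.6212 − -1.1315·-2.0770 = +12.9566 (running +23.9149)
  i=4: -1.1315·-2.6918 − 0.7814·-3.6212 = +5.8753 (running +29.7902)
  i=5: 0.7814·-1.8443 − 0.8966·-2.6918 = +0.9723 (running +30.7625)
  i=6: 0.8966·1.9167 − -0.4075·-1.8443 = +0.9669 (running +31.7295)
Area = |Σ|/2 = |31.7295|/2 = 15.8647

Area at t=0.682: 15.8647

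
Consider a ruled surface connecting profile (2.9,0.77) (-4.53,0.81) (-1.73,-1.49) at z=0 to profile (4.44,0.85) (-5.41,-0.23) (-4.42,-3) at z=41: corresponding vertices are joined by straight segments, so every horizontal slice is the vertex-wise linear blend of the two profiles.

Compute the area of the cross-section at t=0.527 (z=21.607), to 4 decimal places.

Area at t=0.527: 11.5972

Cross-section at t=0.527: each vertex is (1-t)·p0[i] + t·p1[i].
  v1: (1-0.527)·(2.9,0.77) + 0.527·(4.44,0.85) = (3.7116,0.8122)
  v2: (1-0.527)·(-4.53,0.81) + 0.527·(-5.41,-0.23) = (-4.9938,0.2619)
  v3: (1-0.527)·(-1.73,-1.49) + 0.527·(-4.42,-3) = (-3.1476,-2.2858)
Shoelace sum Σ(x_i·y_{i+1} − x_{i+1}·y_i):
  i=1: 3.7116·0.2619 − -4.9938·0.8122 = +5.0279 (running +5.0279)
  i=2: -4.9938·-2.2858 − -3.1476·0.2619 = +12.2390 (running +17.2669)
  i=3: -3.1476·0.8122 − 3.7116·-2.2858 = +5.9274 (running +23.1943)
Area = |Σ|/2 = |23.1943|/2 = 11.5972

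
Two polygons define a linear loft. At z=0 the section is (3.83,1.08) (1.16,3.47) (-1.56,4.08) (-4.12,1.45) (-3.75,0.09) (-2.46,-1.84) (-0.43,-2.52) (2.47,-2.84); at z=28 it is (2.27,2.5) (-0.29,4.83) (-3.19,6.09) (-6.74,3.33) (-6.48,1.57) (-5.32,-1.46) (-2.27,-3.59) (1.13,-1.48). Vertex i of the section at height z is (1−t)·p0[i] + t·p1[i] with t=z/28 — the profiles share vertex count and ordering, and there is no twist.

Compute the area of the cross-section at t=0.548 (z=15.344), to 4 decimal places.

Area at t=0.548: 47.5091

Cross-section at t=0.548: each vertex is (1-t)·p0[i] + t·p1[i].
  v1: (1-0.548)·(3.83,1.08) + 0.548·(2.27,2.5) = (2.9751,1.8582)
  v2: (1-0.548)·(1.16,3.47) + 0.548·(-0.29,4.83) = (0.3654,4.2153)
  v3: (1-0.548)·(-1.56,4.08) + 0.548·(-3.19,6.09) = (-2.4532,5.1815)
  v4: (1-0.548)·(-4.12,1.45) + 0.548·(-6.74,3.33) = (-5.5558,2.4802)
  v5: (1-0.548)·(-3.75,0.09) + 0.548·(-6.48,1.57) = (-5.2460,0.9010)
  v6: (1-0.548)·(-2.46,-1.84) + 0.548·(-5.32,-1.46) = (-4.0273,-1.6318)
  v7: (1-0.548)·(-0.43,-2.52) + 0.548·(-2.27,-3.59) = (-1.4383,-3.1064)
  v8: (1-0.548)·(2.47,-2.84) + 0.548·(1.13,-1.48) = (1.7357,-2.0947)
Shoelace sum Σ(x_i·y_{i+1} − x_{i+1}·y_i):
  i=1: 2.9751·4.2153 − 0.3654·1.8582 = +11.8620 (running +11.8620)
  i=2: 0.3654·5.1815 − -2.4532·4.2153 = +12.2344 (running +24.0964)
  i=3: -2.4532·2.4802 − -5.5558·5.1815 = +22.7024 (running +46.7988)
  i=4: -5.5558·0.9010 − -5.2460·2.4802 = +8.0055 (running +54.8043)
  i=5: -5.2460·-1.6318 − -4.0273·0.9010 = +12.1890 (running +66.9933)
  i=6: -4.0273·-3.1064 − -1.4383·-1.6318 = +10.1632 (running +77.1565)
  i=7: -1.4383·-2.0947 − 1.7357·-3.1064 = +8.4045 (running +85.5610)
  i=8: 1.7357·1.8582 − 2.9751·-2.0947 = +9.4572 (running +95.0183)
Area = |Σ|/2 = |95.0183|/2 = 47.5091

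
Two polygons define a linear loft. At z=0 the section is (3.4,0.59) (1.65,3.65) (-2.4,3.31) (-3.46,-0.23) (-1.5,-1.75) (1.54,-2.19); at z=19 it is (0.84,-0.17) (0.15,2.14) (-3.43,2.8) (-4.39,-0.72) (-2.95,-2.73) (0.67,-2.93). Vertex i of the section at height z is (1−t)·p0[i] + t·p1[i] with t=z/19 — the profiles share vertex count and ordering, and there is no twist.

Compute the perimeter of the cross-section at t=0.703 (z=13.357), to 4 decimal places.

Perimeter at t=0.703: 18.8823

Cross-section at t=0.703: each vertex is (1-t)·p0[i] + t·p1[i].
  v1: (1-0.703)·(3.4,0.59) + 0.703·(0.84,-0.17) = (1.6003,0.0557)
  v2: (1-0.703)·(1.65,3.65) + 0.703·(0.15,2.14) = (0.5955,2.5885)
  v3: (1-0.703)·(-2.4,3.31) + 0.703·(-3.43,2.8) = (-3.1241,2.9515)
  v4: (1-0.703)·(-3.46,-0.23) + 0.703·(-4.39,-0.72) = (-4.1138,-0.5745)
  v5: (1-0.703)·(-1.5,-1.75) + 0.703·(-2.95,-2.73) = (-2.5194,-2.4389)
  v6: (1-0.703)·(1.54,-2.19) + 0.703·(0.67,-2.93) = (0.9284,-2.7102)
Perimeter = Σ |v_{i+1} − v_i|:
  edge 1→2: √(-1.0048² + 2.5328²) = 2.7248 (running 2.7248)
  edge 2→3: √(-3.7196² + 0.3630²) = 3.7373 (running 6.4621)
  edge 3→4: √(-0.9897² + -3.5259²) = 3.6622 (running 10.1243)
  edge 4→5: √(1.5944² + -1.8645²) = 2.4533 (running 12.5775)
  edge 5→6: √(3.4477² + -0.2713²) = 3.4584 (running 16.0359)
  edge 6→1: √(0.6719² + 2.7659²) = 2.8464 (running 18.8823)
Perimeter = 18.8823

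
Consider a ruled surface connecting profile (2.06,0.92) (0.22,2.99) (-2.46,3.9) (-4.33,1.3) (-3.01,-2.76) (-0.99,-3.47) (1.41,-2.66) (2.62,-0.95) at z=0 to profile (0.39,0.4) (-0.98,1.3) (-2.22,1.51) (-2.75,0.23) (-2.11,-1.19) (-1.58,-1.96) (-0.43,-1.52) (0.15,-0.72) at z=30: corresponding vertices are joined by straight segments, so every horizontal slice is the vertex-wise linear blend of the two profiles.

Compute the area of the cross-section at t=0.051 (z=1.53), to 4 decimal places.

Cross-section at t=0.051: each vertex is (1-t)·p0[i] + t·p1[i].
  v1: (1-0.051)·(2.06,0.92) + 0.051·(0.39,0.4) = (1.9748,0.8935)
  v2: (1-0.051)·(0.22,2.99) + 0.051·(-0.98,1.3) = (0.1588,2.9038)
  v3: (1-0.051)·(-2.46,3.9) + 0.051·(-2.22,1.51) = (-2.4478,3.7781)
  v4: (1-0.051)·(-4.33,1.3) + 0.051·(-2.75,0.23) = (-4.2494,1.2454)
  v5: (1-0.051)·(-3.01,-2.76) + 0.051·(-2.11,-1.19) = (-2.9641,-2.6799)
  v6: (1-0.051)·(-0.99,-3.47) + 0.051·(-1.58,-1.96) = (-1.0201,-3.3930)
  v7: (1-0.051)·(1.41,-2.66) + 0.051·(-0.43,-1.52) = (1.3162,-2.6019)
  v8: (1-0.051)·(2.62,-0.95) + 0.051·(0.15,-0.72) = (2.4940,-0.9383)
Shoelace sum Σ(x_i·y_{i+1} − x_{i+1}·y_i):
  i=1: 1.9748·2.9038 − 0.1588·0.8935 = +5.5926 (running +5.5926)
  i=2: 0.1588·3.7781 − -2.4478·2.9038 = +7.7078 (running +13.3004)
  i=3: -2.4478·1.2454 − -4.2494·3.7781 = +13.0063 (running +26.3067)
  i=4: -4.2494·-2.6799 − -2.9641·1.2454 = +15.0797 (running +41.3864)
  i=5: -2.9641·-3.3930 − -1.0201·-2.6799 = +7.3234 (running +48.7098)
  i=6: -1.0201·-2.6019 − 1.3162·-3.3930 = +7.1198 (running +55.8297)
  i=7: 1.3162·-0.9383 − 2.4940·-2.6019 = +5.2542 (running +61.0839)
  i=8: 2.4940·0.8935 − 1.9748·-0.9383 = +4.0813 (running +65.1652)
Area = |Σ|/2 = |65.1652|/2 = 32.5826

Area at t=0.051: 32.5826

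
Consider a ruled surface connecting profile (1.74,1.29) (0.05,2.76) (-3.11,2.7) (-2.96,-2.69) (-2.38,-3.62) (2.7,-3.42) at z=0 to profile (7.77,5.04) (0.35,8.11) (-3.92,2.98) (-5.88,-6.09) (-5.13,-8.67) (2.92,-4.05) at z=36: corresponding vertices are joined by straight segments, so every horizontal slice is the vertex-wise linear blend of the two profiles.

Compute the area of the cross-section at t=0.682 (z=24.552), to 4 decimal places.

Cross-section at t=0.682: each vertex is (1-t)·p0[i] + t·p1[i].
  v1: (1-0.682)·(1.74,1.29) + 0.682·(7.77,5.04) = (5.8525,3.8475)
  v2: (1-0.682)·(0.05,2.76) + 0.682·(0.35,8.11) = (0.2546,6.4087)
  v3: (1-0.682)·(-3.11,2.7) + 0.682·(-3.92,2.98) = (-3.6624,2.8910)
  v4: (1-0.682)·(-2.96,-2.69) + 0.682·(-5.88,-6.09) = (-4.9514,-5.0088)
  v5: (1-0.682)·(-2.38,-3.62) + 0.682·(-5.13,-8.67) = (-4.2555,-7.0641)
  v6: (1-0.682)·(2.7,-3.42) + 0.682·(2.92,-4.05) = (2.8500,-3.8497)
Shoelace sum Σ(x_i·y_{i+1} − x_{i+1}·y_i):
  i=1: 5.8525·6.4087 − 0.2546·3.8475 = +36.5271 (running +36.5271)
  i=2: 0.2546·2.8910 − -3.6624·6.4087 = +24.2074 (running +60.7345)
  i=3: -3.6624·-5.0088 − -4.9514·2.8910 = +32.6587 (running +93.3932)
  i=4: -4.9514·-7.0641 − -4.2555·-5.0088 = +13.6625 (running +107.0557)
  i=5: -4.2555·-3.8497 − 2.8500·-7.0641 = +36.5152 (running +143.5709)
  i=6: 2.8500·3.8475 − 5.8525·-3.8497 = +33.4955 (running +177.0664)
Area = |Σ|/2 = |177.0664|/2 = 88.5332

Area at t=0.682: 88.5332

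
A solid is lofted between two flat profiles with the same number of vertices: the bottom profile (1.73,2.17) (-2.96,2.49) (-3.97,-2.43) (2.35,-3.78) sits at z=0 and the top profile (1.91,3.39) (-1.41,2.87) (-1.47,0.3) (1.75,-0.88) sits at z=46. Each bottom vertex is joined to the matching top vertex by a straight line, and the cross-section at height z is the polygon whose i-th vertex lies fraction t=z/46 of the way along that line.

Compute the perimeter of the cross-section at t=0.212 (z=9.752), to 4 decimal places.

Perimeter at t=0.212: 20.3225

Cross-section at t=0.212: each vertex is (1-t)·p0[i] + t·p1[i].
  v1: (1-0.212)·(1.73,2.17) + 0.212·(1.91,3.39) = (1.7682,2.4286)
  v2: (1-0.212)·(-2.96,2.49) + 0.212·(-1.41,2.87) = (-2.6314,2.5706)
  v3: (1-0.212)·(-3.97,-2.43) + 0.212·(-1.47,0.3) = (-3.4400,-1.8512)
  v4: (1-0.212)·(2.35,-3.78) + 0.212·(1.75,-0.88) = (2.2228,-3.1652)
Perimeter = Σ |v_{i+1} − v_i|:
  edge 1→2: √(-4.3996² + 0.1419²) = 4.4018 (running 4.4018)
  edge 2→3: √(-0.8086² + -4.4218²) = 4.4951 (running 8.8970)
  edge 3→4: √(5.6628² + -1.3140²) = 5.8132 (running 14.7102)
  edge 4→1: √(-0.4546² + 5.5938²) = 5.6123 (running 20.3225)
Perimeter = 20.3225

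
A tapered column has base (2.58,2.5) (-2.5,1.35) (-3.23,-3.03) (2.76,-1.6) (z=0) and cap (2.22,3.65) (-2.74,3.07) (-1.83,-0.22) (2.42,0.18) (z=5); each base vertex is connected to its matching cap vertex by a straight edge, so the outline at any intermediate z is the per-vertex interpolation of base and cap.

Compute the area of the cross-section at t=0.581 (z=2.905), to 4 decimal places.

Cross-section at t=0.581: each vertex is (1-t)·p0[i] + t·p1[i].
  v1: (1-0.581)·(2.58,2.5) + 0.581·(2.22,3.65) = (2.3708,3.1681)
  v2: (1-0.581)·(-2.5,1.35) + 0.581·(-2.74,3.07) = (-2.6394,2.3493)
  v3: (1-0.581)·(-3.23,-3.03) + 0.581·(-1.83,-0.22) = (-2.4166,-1.3974)
  v4: (1-0.581)·(2.76,-1.6) + 0.581·(2.42,0.18) = (2.5625,-0.5658)
Shoelace sum Σ(x_i·y_{i+1} − x_{i+1}·y_i):
  i=1: 2.3708·2.3493 − -2.6394·3.1681 = +13.9320 (running +13.9320)
  i=2: -2.6394·-1.3974 − -2.4166·2.3493 = +9.3657 (running +23.2977)
  i=3: -2.4166·-0.5658 − 2.5625·-1.3974 = +4.9481 (running +28.2458)
  i=4: 2.5625·3.1681 − 2.3708·-0.5658 = +9.4597 (running +37.7055)
Area = |Σ|/2 = |37.7055|/2 = 18.8528

Area at t=0.581: 18.8528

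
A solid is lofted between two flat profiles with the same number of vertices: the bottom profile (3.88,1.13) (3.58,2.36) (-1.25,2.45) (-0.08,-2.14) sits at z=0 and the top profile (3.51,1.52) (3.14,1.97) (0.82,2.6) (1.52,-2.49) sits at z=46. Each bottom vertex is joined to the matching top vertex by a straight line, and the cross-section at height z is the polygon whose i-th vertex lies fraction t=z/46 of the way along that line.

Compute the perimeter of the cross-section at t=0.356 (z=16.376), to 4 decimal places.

Cross-section at t=0.356: each vertex is (1-t)·p0[i] + t·p1[i].
  v1: (1-0.356)·(3.88,1.13) + 0.356·(3.51,1.52) = (3.7483,1.2688)
  v2: (1-0.356)·(3.58,2.36) + 0.356·(3.14,1.97) = (3.4234,2.2212)
  v3: (1-0.356)·(-1.25,2.45) + 0.356·(0.82,2.6) = (-0.5131,2.5034)
  v4: (1-0.356)·(-0.08,-2.14) + 0.356·(1.52,-2.49) = (0.4896,-2.2646)
Perimeter = Σ |v_{i+1} − v_i|:
  edge 1→2: √(-0.3249² + 0.9523²) = 1.0062 (running 1.0062)
  edge 2→3: √(-3.9364² + 0.2822²) = 3.9465 (running 4.9528)
  edge 3→4: √(1.0027² + -4.7680²) = 4.8723 (running 9.8251)
  edge 4→1: √(3.2587² + 3.5334²) = 4.8067 (running 14.6317)
Perimeter = 14.6317

Perimeter at t=0.356: 14.6317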